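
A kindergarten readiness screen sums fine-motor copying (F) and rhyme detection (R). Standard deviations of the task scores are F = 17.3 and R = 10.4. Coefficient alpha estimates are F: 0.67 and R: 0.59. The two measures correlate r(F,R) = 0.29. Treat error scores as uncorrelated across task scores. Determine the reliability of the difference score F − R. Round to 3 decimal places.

Var(F−R) = 17.3² + 10.4² − 2·17.3·10.4·0.29 = 407.45 − 104.354 = 303.096.
Under uncorrelated errors the observed covariances equal the true-score covariances, so only the own-variance terms attenuate.
True-score variance = [17.3²·0.67 + 10.4²·0.59] − 104.354 = 264.339 − 104.354 = 159.985.
Reliability = 159.985 / 303.096 = 0.528.

0.528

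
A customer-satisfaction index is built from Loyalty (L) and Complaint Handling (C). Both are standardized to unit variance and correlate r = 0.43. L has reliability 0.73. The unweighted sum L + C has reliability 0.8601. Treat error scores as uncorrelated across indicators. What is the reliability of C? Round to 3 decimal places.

Var(L+C) = 2 + 2·0.43 = 2.860.
True-score variance = ρ_L + ρ_C + 2·0.43, so 0.8601 = (0.73 + ρ_C + 0.86) / 2.860.
ρ_C = 0.8601·2.860 − 0.73 − 0.86 = 0.870.

0.870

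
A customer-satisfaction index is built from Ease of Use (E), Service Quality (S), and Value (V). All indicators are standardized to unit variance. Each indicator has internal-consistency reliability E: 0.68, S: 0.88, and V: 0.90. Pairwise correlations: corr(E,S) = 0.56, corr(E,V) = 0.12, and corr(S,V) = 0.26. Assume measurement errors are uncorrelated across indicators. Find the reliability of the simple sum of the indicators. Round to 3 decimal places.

0.889

Var(E+S+V) = 3 + 2·[0.56 + 0.12 + 0.26] = 3 + 1.88 = 4.88.
Under uncorrelated errors the observed covariances equal the true-score covariances, so only the own-variance terms attenuate.
True-score variance = [0.68 + 0.88 + 0.90] + 1.88 = 2.46 + 1.88 = 4.34.
Reliability = 4.34 / 4.88 = 0.889.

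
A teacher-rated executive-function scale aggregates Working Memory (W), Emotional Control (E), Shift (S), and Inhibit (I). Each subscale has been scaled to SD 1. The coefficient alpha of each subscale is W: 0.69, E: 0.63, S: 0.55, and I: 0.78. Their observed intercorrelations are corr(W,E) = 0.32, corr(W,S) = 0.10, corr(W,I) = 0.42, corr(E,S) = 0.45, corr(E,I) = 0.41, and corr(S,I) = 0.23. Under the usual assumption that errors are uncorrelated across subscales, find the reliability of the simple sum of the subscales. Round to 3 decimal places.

0.828

Var(W+E+S+I) = 4 + 2·[0.32 + 0.10 + 0.42 + 0.45 + 0.41 + 0.23] = 4 + 3.86 = 7.86.
Under uncorrelated errors the observed covariances equal the true-score covariances, so only the own-variance terms attenuate.
True-score variance = [0.69 + 0.63 + 0.55 + 0.78] + 3.86 = 2.65 + 3.86 = 6.51.
Reliability = 6.51 / 7.86 = 0.828.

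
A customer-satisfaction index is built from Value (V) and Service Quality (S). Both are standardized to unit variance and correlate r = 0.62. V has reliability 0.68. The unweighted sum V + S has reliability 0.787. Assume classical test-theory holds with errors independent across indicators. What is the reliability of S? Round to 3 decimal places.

0.630

Var(V+S) = 2 + 2·0.62 = 3.240.
True-score variance = ρ_V + ρ_S + 2·0.62, so 0.787 = (0.68 + ρ_S + 1.24) / 3.240.
ρ_S = 0.787·3.240 − 0.68 − 1.24 = 0.630.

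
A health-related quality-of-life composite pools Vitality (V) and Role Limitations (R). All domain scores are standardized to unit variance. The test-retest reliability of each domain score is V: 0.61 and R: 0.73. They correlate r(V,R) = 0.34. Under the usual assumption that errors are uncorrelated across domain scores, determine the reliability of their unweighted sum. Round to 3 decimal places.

Var(V+R) = 2 + 2·[0.34] = 2 + 0.68 = 2.68.
Because errors are independent across components, Cov(Tᵢ,Tⱼ) = Cov(Xᵢ,Xⱼ); the off-diagonal part of the true-score variance is the same as above.
True-score variance = [0.61 + 0.73] + 0.68 = 1.34 + 0.68 = 2.02.
Reliability = 2.02 / 2.68 = 0.754.

0.754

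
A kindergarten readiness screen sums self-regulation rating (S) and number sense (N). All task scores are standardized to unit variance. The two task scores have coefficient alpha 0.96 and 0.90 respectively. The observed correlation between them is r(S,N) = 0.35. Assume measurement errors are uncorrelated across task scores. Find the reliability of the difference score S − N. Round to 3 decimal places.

Var(S−N) = 1 + 1 − 2·0.35 = 2 − 0.7 = 1.3.
Because errors are independent across components, Cov(Tᵢ,Tⱼ) = Cov(Xᵢ,Xⱼ); the off-diagonal part of the true-score variance is the same as above.
True-score variance = [0.96 + 0.90] − 0.7 = 1.86 − 0.7 = 1.16.
Reliability = 1.16 / 1.3 = 0.892.

0.892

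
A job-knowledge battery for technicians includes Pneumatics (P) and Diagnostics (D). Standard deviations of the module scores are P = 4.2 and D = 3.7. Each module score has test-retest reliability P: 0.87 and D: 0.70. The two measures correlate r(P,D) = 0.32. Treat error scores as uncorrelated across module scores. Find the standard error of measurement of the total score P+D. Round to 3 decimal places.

Var(total) = 31.33 + 9.9456 = 41.2756.
True-score variance = 24.9298 + 9.9456 = 34.8754, so reliability = 0.8449.
Error variance = 41.2756 − 34.8754 = 6.4002; SEM = √6.4002 = 2.530.

2.530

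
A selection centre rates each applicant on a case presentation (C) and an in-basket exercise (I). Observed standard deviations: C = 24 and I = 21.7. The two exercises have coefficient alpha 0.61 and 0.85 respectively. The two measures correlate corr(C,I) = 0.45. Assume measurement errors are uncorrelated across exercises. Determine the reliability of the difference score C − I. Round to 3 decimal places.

Var(C−I) = 24² + 21.7² − 2·24·21.7·0.45 = 1046.89 − 468.72 = 578.17.
With uncorrelated errors the cross-covariances are all true-score covariance, so they carry over unchanged; only the diagonal terms shrink to ρᵢσᵢ².
True-score variance = [24²·0.61 + 21.7²·0.85] − 468.72 = 751.616 − 468.72 = 282.897.
Reliability = 282.897 / 578.17 = 0.489.

0.489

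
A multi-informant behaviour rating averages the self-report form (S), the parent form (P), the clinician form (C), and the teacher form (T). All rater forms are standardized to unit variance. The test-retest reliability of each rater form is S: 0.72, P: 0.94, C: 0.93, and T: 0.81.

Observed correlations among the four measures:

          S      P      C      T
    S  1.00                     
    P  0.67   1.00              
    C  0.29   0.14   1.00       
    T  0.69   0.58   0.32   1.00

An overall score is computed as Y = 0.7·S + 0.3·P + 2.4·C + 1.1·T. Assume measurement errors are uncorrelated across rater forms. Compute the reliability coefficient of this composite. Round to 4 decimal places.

0.9361

Var(Y) = 0.7² + 0.3² + 2.4² + 1.1² + 2·[0.21·0.67 + 1.68·0.29 + 0.77·0.69 + 0.72·0.14 + 0.33·0.58 + 2.64·0.32] = 7.55 + 4.5924 = 12.1424.
Because errors are independent across components, Cov(Tᵢ,Tⱼ) = Cov(Xᵢ,Xⱼ); the off-diagonal part of the true-score variance is the same as above.
True-score variance = [0.7²·0.72 + 0.3²·0.94 + 2.4²·0.93 + 1.1²·0.81] + 4.5924 = 6.7743 + 4.5924 = 11.3667.
Reliability = 11.3667 / 12.1424 = 0.9361.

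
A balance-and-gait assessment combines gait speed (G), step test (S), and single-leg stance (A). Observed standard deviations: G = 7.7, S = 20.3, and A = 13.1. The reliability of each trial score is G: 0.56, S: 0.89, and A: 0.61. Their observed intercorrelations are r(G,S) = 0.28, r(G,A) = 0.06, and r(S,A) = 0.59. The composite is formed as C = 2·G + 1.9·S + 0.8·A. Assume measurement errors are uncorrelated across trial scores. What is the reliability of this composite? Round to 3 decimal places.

Var(C) = 2²·7.7² + 1.9²·20.3² + 0.8²·13.1² + 2·[3.8·7.7·20.3·0.28 + 1.6·7.7·13.1·0.06 + 1.52·20.3·13.1·0.59] = 1834.64 + 828.967 = 2663.6.
With uncorrelated errors the cross-covariances are all true-score covariance, so they carry over unchanged; only the diagonal terms shrink to ρᵢσᵢ².
True-score variance = [2²·7.7²·0.56 + 1.9²·20.3²·0.89 + 0.8²·13.1²·0.61] + 828.967 = 1523.81 + 828.967 = 2352.78.
Reliability = 2352.78 / 2663.6 = 0.883.

0.883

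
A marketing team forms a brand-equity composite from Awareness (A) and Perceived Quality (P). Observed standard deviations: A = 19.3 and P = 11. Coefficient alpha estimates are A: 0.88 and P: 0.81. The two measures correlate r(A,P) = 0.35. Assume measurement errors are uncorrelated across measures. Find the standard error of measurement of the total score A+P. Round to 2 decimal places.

Var(total) = 493.49 + 148.61 = 642.1.
True-score variance = 425.801 + 148.61 = 574.411, so reliability = 0.8946.
Error variance = 642.1 − 574.411 = 67.6888; SEM = √67.6888 = 8.23.

8.23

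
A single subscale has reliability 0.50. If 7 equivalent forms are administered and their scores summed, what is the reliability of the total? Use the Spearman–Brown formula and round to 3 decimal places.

0.875

ρ_k = kρ / (1 + (k−1)ρ) = 7·0.50 / (1 + 6·0.50) = 3.500 / 4.000 = 0.875.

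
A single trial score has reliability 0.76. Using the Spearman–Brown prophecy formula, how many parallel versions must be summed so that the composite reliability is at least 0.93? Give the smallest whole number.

5

k ≥ ρ*(1−ρ₁)/(ρ₁(1−ρ*)) = 0.93·0.24 / (0.76·0.07) = 4.195.
Smallest integer k = 5.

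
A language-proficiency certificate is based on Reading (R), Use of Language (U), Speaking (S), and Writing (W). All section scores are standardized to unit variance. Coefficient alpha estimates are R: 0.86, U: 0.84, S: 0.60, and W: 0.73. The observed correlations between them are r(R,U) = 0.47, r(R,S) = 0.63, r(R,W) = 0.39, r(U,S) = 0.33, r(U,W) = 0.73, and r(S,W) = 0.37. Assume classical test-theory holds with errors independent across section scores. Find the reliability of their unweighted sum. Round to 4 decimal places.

Var(R+U+S+W) = 4 + 2·[0.47 + 0.63 + 0.39 + 0.33 + 0.73 + 0.37] = 4 + 5.84 = 9.84.
Because errors are independent across components, Cov(Tᵢ,Tⱼ) = Cov(Xᵢ,Xⱼ); the off-diagonal part of the true-score variance is the same as above.
True-score variance = [0.86 + 0.84 + 0.60 + 0.73] + 5.84 = 3.03 + 5.84 = 8.87.
Reliability = 8.87 / 9.84 = 0.9014.

0.9014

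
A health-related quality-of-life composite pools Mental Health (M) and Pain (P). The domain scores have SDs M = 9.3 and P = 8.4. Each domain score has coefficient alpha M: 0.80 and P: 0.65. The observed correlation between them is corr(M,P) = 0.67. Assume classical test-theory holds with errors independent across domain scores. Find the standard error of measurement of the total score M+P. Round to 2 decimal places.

Var(total) = 157.05 + 104.681 = 261.731.
True-score variance = 115.056 + 104.681 = 219.737, so reliability = 0.8396.
Error variance = 261.731 − 219.737 = 41.994; SEM = √41.994 = 6.48.

6.48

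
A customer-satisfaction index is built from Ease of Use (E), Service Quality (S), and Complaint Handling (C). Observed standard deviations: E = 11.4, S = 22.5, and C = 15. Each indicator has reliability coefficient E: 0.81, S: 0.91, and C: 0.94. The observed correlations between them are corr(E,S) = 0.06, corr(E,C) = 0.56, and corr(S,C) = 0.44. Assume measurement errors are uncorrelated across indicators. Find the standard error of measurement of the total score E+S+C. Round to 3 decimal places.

9.152

Var(total) = 861.21 + 519.3 = 1380.51.
True-score variance = 777.455 + 519.3 = 1296.76, so reliability = 0.9393.
Error variance = 1380.51 − 1296.76 = 83.7549; SEM = √83.7549 = 9.152.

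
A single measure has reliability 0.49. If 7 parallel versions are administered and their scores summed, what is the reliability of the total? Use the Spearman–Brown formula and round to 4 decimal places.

0.8706

ρ_k = kρ / (1 + (k−1)ρ) = 7·0.49 / (1 + 6·0.49) = 3.430 / 3.940 = 0.8706.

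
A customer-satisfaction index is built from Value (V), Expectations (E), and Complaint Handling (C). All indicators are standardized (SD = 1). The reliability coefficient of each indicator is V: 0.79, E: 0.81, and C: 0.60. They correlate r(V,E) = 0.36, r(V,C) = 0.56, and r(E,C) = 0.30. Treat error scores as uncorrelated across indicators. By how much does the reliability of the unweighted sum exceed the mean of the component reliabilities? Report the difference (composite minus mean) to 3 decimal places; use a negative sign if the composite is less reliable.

0.120

Var(sum) = 3 + 2.44 = 5.44; true-score variance = 2.2 + 2.44 = 4.64; composite reliability = 0.8529.
Mean component reliability = 0.7333.
Difference = 0.8529 − 0.7333 = 0.120.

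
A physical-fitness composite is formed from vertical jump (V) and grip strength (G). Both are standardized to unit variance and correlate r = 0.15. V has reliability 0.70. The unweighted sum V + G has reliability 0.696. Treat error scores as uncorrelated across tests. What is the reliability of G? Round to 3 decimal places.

Var(V+G) = 2 + 2·0.15 = 2.300.
True-score variance = ρ_V + ρ_G + 2·0.15, so 0.696 = (0.70 + ρ_G + 0.30) / 2.300.
ρ_G = 0.696·2.300 − 0.70 − 0.30 = 0.601.

0.601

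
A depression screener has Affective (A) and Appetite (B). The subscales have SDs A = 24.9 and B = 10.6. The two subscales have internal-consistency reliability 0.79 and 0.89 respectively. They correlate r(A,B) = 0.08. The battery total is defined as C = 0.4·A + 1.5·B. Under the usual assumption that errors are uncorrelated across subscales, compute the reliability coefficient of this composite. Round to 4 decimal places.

0.8711

Var(C) = 0.4²·24.9² + 1.5²·10.6² + 2·[0.6·24.9·10.6·0.08] = 352.012 + 25.3382 = 377.35.
Because errors are independent across components, Cov(Tᵢ,Tⱼ) = Cov(Xᵢ,Xⱼ); the off-diagonal part of the true-score variance is the same as above.
True-score variance = [0.4²·24.9²·0.79 + 1.5²·10.6²·0.89] + 25.3382 = 303.37 + 25.3382 = 328.708.
Reliability = 328.708 / 377.35 = 0.8711.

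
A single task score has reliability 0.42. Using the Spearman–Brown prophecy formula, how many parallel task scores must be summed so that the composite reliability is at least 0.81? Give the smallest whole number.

6

k ≥ ρ*(1−ρ₁)/(ρ₁(1−ρ*)) = 0.81·0.58 / (0.42·0.19) = 5.887.
Smallest integer k = 6.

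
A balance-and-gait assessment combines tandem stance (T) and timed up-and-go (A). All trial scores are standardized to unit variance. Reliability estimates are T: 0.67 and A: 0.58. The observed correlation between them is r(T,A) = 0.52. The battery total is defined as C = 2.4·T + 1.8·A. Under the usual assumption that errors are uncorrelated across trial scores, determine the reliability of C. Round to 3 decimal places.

0.758

Var(C) = 2.4² + 1.8² + 2·[4.32·0.52] = 9 + 4.4928 = 13.4928.
Because errors are independent across components, Cov(Tᵢ,Tⱼ) = Cov(Xᵢ,Xⱼ); the off-diagonal part of the true-score variance is the same as above.
True-score variance = [2.4²·0.67 + 1.8²·0.58] + 4.4928 = 5.7384 + 4.4928 = 10.2312.
Reliability = 10.2312 / 13.4928 = 0.758.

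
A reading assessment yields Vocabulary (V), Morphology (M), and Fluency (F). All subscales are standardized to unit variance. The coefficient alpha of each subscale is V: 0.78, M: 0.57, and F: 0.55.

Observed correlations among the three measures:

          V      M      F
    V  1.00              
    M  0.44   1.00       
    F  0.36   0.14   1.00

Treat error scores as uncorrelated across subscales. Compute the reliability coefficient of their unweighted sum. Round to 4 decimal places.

Var(V+M+F) = 3 + 2·[0.44 + 0.36 + 0.14] = 3 + 1.88 = 4.88.
Because errors are independent across components, Cov(Tᵢ,Tⱼ) = Cov(Xᵢ,Xⱼ); the off-diagonal part of the true-score variance is the same as above.
True-score variance = [0.78 + 0.57 + 0.55] + 1.88 = 1.9 + 1.88 = 3.78.
Reliability = 3.78 / 4.88 = 0.7746.

0.7746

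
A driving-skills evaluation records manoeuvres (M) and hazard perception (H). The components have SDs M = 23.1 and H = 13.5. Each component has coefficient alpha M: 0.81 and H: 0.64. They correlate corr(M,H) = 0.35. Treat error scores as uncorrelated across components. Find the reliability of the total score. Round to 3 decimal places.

Var(M+H) = 23.1² + 13.5² + 2·[23.1·13.5·0.35] = 715.86 + 218.295 = 934.155.
Under uncorrelated errors the observed covariances equal the true-score covariances, so only the own-variance terms attenuate.
True-score variance = [23.1²·0.81 + 13.5²·0.64] + 218.295 = 548.864 + 218.295 = 767.159.
Reliability = 767.159 / 934.155 = 0.821.

0.821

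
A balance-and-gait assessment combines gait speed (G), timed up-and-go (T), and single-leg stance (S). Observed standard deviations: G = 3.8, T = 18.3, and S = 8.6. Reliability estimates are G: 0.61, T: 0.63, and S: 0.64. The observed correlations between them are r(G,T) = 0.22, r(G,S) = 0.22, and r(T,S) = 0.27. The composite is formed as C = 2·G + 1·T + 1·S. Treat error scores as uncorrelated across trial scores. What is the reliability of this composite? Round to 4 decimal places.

0.7302

Var(C) = 2²·3.8² + 18.3² + 8.6² + 2·[2·3.8·18.3·0.22 + 2·3.8·8.6·0.22 + 18.3·8.6·0.27] = 466.61 + 174.939 = 641.549.
Under uncorrelated errors the observed covariances equal the true-score covariances, so only the own-variance terms attenuate.
True-score variance = [2²·3.8²·0.61 + 18.3²·0.63 + 8.6²·0.64] + 174.939 = 293.549 + 174.939 = 468.488.
Reliability = 468.488 / 641.549 = 0.7302.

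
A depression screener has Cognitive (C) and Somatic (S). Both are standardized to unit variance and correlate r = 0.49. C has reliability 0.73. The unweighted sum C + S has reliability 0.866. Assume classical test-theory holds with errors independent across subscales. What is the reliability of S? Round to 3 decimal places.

Var(C+S) = 2 + 2·0.49 = 2.980.
True-score variance = ρ_C + ρ_S + 2·0.49, so 0.866 = (0.73 + ρ_S + 0.98) / 2.980.
ρ_S = 0.866·2.980 − 0.73 − 0.98 = 0.871.

0.871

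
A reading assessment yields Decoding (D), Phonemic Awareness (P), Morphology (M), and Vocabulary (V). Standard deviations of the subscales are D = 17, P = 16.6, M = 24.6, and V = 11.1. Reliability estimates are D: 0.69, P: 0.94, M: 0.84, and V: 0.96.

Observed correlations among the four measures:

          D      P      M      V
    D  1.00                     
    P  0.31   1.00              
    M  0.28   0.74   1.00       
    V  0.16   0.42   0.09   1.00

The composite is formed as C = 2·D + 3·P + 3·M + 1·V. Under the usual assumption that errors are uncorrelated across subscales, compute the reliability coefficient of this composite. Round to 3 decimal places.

Var(C) = 2²·17² + 3²·16.6² + 3²·24.6² + 11.1² + 2·[6·17·16.6·0.31 + 6·17·24.6·0.28 + 2·17·11.1·0.16 + 9·16.6·24.6·0.74 + 3·16.6·11.1·0.42 + 3·24.6·11.1·0.09] = 9205.69 + 8626.85 = 17832.5.
Because errors are independent across components, Cov(Tᵢ,Tⱼ) = Cov(Xᵢ,Xⱼ); the off-diagonal part of the true-score variance is the same as above.
True-score variance = [2²·17²·0.69 + 3²·16.6²·0.94 + 3²·24.6²·0.84 + 11.1²·0.96] + 8626.85 = 7822.17 + 8626.85 = 16449.
Reliability = 16449 / 17832.5 = 0.922.

0.922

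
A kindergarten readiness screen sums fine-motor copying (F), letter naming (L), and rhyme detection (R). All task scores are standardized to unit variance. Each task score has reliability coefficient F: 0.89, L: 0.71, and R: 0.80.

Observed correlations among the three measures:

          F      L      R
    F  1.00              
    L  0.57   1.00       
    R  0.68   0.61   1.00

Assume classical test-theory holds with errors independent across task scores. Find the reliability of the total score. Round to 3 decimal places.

Var(F+L+R) = 3 + 2·[0.57 + 0.68 + 0.61] = 3 + 3.72 = 6.72.
Because errors are independent across components, Cov(Tᵢ,Tⱼ) = Cov(Xᵢ,Xⱼ); the off-diagonal part of the true-score variance is the same as above.
True-score variance = [0.89 + 0.71 + 0.80] + 3.72 = 2.4 + 3.72 = 6.12.
Reliability = 6.12 / 6.72 = 0.911.

0.911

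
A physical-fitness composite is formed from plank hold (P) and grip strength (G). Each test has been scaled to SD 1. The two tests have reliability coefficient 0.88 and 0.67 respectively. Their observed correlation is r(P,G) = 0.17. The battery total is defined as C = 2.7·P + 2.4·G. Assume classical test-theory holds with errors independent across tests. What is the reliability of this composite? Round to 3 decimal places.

0.818

Var(C) = 2.7² + 2.4² + 2·[6.48·0.17] = 13.05 + 2.2032 = 15.2532.
Under uncorrelated errors the observed covariances equal the true-score covariances, so only the own-variance terms attenuate.
True-score variance = [2.7²·0.88 + 2.4²·0.67] + 2.2032 = 10.2744 + 2.2032 = 12.4776.
Reliability = 12.4776 / 15.2532 = 0.818.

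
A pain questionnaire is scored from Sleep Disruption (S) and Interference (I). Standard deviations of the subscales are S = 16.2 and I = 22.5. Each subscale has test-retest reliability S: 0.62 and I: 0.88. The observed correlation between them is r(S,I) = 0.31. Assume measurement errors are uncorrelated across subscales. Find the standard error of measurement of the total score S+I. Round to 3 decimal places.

12.668

Var(total) = 768.69 + 225.99 = 994.68.
True-score variance = 608.213 + 225.99 = 834.203, so reliability = 0.8387.
Error variance = 994.68 − 834.203 = 160.477; SEM = √160.477 = 12.668.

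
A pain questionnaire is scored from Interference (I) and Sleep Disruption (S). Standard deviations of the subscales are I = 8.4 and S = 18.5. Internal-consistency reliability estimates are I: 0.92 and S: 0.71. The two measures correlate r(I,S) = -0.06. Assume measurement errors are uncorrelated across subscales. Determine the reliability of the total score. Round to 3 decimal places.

Var(I+S) = 8.4² + 18.5² + 2·[8.4·18.5·(-0.06)] = 412.81 − 18.648 = 394.162.
With uncorrelated errors the cross-covariances are all true-score covariance, so they carry over unchanged; only the diagonal terms shrink to ρᵢσᵢ².
True-score variance = [8.4²·0.92 + 18.5²·0.71] − 18.648 = 307.913 − 18.648 = 289.265.
Reliability = 289.265 / 394.162 = 0.734.

0.734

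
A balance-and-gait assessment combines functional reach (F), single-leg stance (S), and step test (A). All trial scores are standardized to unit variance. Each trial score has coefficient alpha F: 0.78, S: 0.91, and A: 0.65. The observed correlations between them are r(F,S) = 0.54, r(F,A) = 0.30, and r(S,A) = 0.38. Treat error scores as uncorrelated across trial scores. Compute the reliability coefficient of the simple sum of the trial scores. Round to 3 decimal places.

Var(F+S+A) = 3 + 2·[0.54 + 0.30 + 0.38] = 3 + 2.44 = 5.44.
Under uncorrelated errors the observed covariances equal the true-score covariances, so only the own-variance terms attenuate.
True-score variance = [0.78 + 0.91 + 0.65] + 2.44 = 2.34 + 2.44 = 4.78.
Reliability = 4.78 / 5.44 = 0.879.

0.879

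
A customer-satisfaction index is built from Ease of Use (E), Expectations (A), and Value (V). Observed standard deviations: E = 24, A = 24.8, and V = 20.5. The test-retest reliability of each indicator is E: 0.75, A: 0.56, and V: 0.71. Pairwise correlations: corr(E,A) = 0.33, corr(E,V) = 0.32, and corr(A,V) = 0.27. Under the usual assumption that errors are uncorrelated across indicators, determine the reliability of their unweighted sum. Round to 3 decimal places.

0.793

Var(E+A+V) = 24² + 24.8² + 20.5² + 2·[24·24.8·0.33 + 24·20.5·0.32 + 24.8·20.5·0.27] = 1611.29 + 982.248 = 2593.54.
Under uncorrelated errors the observed covariances equal the true-score covariances, so only the own-variance terms attenuate.
True-score variance = [24²·0.75 + 24.8²·0.56 + 20.5²·0.71] + 982.248 = 1074.8 + 982.248 = 2057.05.
Reliability = 2057.05 / 2593.54 = 0.793.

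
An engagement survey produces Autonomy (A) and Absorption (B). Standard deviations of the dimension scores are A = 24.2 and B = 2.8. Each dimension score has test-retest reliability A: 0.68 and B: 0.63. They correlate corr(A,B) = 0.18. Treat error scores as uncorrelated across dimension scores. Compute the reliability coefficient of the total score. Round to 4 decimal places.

0.6920

Var(A+B) = 24.2² + 2.8² + 2·[24.2·2.8·0.18] = 593.48 + 24.3936 = 617.874.
With uncorrelated errors the cross-covariances are all true-score covariance, so they carry over unchanged; only the diagonal terms shrink to ρᵢσᵢ².
True-score variance = [24.2²·0.68 + 2.8²·0.63] + 24.3936 = 403.174 + 24.3936 = 427.568.
Reliability = 427.568 / 617.874 = 0.6920.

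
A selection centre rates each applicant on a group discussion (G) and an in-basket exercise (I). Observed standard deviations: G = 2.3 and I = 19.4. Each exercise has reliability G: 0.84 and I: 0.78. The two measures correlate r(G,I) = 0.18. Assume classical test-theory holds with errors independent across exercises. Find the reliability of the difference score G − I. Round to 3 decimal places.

0.771

Var(G−I) = 2.3² + 19.4² − 2·2.3·19.4·0.18 = 381.65 − 16.0632 = 365.587.
Because errors are independent across components, Cov(Tᵢ,Tⱼ) = Cov(Xᵢ,Xⱼ); the off-diagonal part of the true-score variance is the same as above.
True-score variance = [2.3²·0.84 + 19.4²·0.78] − 16.0632 = 298.004 − 16.0632 = 281.941.
Reliability = 281.941 / 365.587 = 0.771.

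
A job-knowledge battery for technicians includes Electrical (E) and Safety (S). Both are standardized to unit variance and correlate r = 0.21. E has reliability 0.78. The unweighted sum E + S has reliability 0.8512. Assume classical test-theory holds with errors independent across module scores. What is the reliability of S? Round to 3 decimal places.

Var(E+S) = 2 + 2·0.21 = 2.420.
True-score variance = ρ_E + ρ_S + 2·0.21, so 0.8512 = (0.78 + ρ_S + 0.42) / 2.420.
ρ_S = 0.8512·2.420 − 0.78 − 0.42 = 0.860.

0.860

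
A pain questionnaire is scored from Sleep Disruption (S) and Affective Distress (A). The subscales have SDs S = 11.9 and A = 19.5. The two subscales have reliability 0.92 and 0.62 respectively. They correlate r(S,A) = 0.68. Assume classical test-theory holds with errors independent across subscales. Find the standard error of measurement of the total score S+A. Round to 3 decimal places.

Var(total) = 521.86 + 315.588 = 837.448.
True-score variance = 366.036 + 315.588 = 681.624, so reliability = 0.8139.
Error variance = 837.448 − 681.624 = 155.824; SEM = √155.824 = 12.483.

12.483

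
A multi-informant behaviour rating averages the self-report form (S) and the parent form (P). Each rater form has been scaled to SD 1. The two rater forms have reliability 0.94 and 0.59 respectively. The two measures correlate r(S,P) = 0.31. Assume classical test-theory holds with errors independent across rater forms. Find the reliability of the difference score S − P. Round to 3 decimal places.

Var(S−P) = 1 + 1 − 2·0.31 = 2 − 0.62 = 1.38.
With uncorrelated errors the cross-covariances are all true-score covariance, so they carry over unchanged; only the diagonal terms shrink to ρᵢσᵢ².
True-score variance = [0.94 + 0.59] − 0.62 = 1.53 − 0.62 = 0.91.
Reliability = 0.91 / 1.38 = 0.659.

0.659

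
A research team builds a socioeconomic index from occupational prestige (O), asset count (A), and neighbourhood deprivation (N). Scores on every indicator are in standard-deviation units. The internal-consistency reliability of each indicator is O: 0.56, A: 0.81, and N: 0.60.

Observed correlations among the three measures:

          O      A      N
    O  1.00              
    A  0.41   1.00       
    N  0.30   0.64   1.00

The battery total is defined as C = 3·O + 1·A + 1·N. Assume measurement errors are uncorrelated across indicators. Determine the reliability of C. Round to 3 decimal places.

0.725

Var(C) = 3² + 1 + 1 + 2·[3·0.41 + 3·0.30 + 0.64] = 11 + 5.54 = 16.54.
Because errors are independent across components, Cov(Tᵢ,Tⱼ) = Cov(Xᵢ,Xⱼ); the off-diagonal part of the true-score variance is the same as above.
True-score variance = [3²·0.56 + 0.81 + 0.60] + 5.54 = 6.45 + 5.54 = 11.99.
Reliability = 11.99 / 16.54 = 0.725.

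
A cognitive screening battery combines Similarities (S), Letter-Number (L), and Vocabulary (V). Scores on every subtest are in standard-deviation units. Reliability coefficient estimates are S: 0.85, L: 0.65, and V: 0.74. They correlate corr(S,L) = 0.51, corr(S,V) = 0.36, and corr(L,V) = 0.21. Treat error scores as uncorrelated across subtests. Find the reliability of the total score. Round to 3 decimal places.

0.853

Var(S+L+V) = 3 + 2·[0.51 + 0.36 + 0.21] = 3 + 2.16 = 5.16.
Because errors are independent across components, Cov(Tᵢ,Tⱼ) = Cov(Xᵢ,Xⱼ); the off-diagonal part of the true-score variance is the same as above.
True-score variance = [0.85 + 0.65 + 0.74] + 2.16 = 2.24 + 2.16 = 4.4.
Reliability = 4.4 / 5.16 = 0.853.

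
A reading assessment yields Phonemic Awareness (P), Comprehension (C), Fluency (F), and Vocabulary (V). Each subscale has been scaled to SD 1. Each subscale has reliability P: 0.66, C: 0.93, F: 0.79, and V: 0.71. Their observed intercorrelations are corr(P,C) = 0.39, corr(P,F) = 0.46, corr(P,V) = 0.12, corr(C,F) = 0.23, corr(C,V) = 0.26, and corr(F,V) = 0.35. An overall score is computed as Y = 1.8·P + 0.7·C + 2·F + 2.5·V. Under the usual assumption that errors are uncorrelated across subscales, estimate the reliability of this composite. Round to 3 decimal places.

0.845

Var(Y) = 1.8² + 0.7² + 2² + 2.5² + 2·[1.26·0.39 + 3.6·0.46 + 4.5·0.12 + 1.4·0.23 + 1.75·0.26 + 5·0.35] = 13.98 + 10.4288 = 24.4088.
With uncorrelated errors the cross-covariances are all true-score covariance, so they carry over unchanged; only the diagonal terms shrink to ρᵢσᵢ².
True-score variance = [1.8²·0.66 + 0.7²·0.93 + 2²·0.79 + 2.5²·0.71] + 10.4288 = 10.1916 + 10.4288 = 20.6204.
Reliability = 20.6204 / 24.4088 = 0.845.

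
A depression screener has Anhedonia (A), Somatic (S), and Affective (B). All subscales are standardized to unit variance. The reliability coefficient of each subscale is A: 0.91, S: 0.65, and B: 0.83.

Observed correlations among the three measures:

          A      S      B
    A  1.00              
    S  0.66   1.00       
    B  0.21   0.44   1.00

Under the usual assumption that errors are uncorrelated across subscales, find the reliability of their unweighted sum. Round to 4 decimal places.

Var(A+S+B) = 3 + 2·[0.66 + 0.21 + 0.44] = 3 + 2.62 = 5.62.
Because errors are independent across components, Cov(Tᵢ,Tⱼ) = Cov(Xᵢ,Xⱼ); the off-diagonal part of the true-score variance is the same as above.
True-score variance = [0.91 + 0.65 + 0.83] + 2.62 = 2.39 + 2.62 = 5.01.
Reliability = 5.01 / 5.62 = 0.8915.

0.8915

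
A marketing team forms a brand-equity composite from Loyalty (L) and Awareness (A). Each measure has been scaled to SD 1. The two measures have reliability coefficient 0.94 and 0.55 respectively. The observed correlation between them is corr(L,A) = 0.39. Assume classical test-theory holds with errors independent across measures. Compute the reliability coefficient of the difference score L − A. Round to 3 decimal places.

0.582

Var(L−A) = 1 + 1 − 2·0.39 = 2 − 0.78 = 1.22.
Under uncorrelated errors the observed covariances equal the true-score covariances, so only the own-variance terms attenuate.
True-score variance = [0.94 + 0.55] − 0.78 = 1.49 − 0.78 = 0.71.
Reliability = 0.71 / 1.22 = 0.582.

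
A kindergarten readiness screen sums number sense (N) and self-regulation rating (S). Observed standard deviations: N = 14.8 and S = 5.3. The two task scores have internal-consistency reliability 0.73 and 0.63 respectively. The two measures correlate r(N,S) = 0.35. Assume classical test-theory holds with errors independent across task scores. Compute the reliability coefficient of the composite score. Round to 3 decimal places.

0.770

Var(N+S) = 14.8² + 5.3² + 2·[14.8·5.3·0.35] = 247.13 + 54.908 = 302.038.
Because errors are independent across components, Cov(Tᵢ,Tⱼ) = Cov(Xᵢ,Xⱼ); the off-diagonal part of the true-score variance is the same as above.
True-score variance = [14.8²·0.73 + 5.3²·0.63] + 54.908 = 177.596 + 54.908 = 232.504.
Reliability = 232.504 / 302.038 = 0.770.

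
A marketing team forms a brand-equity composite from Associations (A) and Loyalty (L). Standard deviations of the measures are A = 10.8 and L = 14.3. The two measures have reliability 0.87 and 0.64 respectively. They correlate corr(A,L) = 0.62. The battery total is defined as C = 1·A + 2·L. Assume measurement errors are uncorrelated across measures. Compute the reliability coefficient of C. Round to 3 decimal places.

Var(C) = 10.8² + 2²·14.3² + 2·[2·10.8·14.3·0.62] = 934.6 + 383.011 = 1317.61.
Because errors are independent across components, Cov(Tᵢ,Tⱼ) = Cov(Xᵢ,Xⱼ); the off-diagonal part of the true-score variance is the same as above.
True-score variance = [10.8²·0.87 + 2²·14.3²·0.64] + 383.011 = 624.971 + 383.011 = 1007.98.
Reliability = 1007.98 / 1317.61 = 0.765.

0.765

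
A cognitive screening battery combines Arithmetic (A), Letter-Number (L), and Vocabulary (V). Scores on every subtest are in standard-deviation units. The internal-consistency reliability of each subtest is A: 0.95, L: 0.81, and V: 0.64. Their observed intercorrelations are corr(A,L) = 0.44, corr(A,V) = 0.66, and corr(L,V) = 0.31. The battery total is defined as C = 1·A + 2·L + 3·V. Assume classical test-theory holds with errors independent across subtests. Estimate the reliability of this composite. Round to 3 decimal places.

Var(C) = 1 + 2² + 3² + 2·[2·0.44 + 3·0.66 + 6·0.31] = 14 + 9.44 = 23.44.
With uncorrelated errors the cross-covariances are all true-score covariance, so they carry over unchanged; only the diagonal terms shrink to ρᵢσᵢ².
True-score variance = [0.95 + 2²·0.81 + 3²·0.64] + 9.44 = 9.95 + 9.44 = 19.39.
Reliability = 19.39 / 23.44 = 0.827.

0.827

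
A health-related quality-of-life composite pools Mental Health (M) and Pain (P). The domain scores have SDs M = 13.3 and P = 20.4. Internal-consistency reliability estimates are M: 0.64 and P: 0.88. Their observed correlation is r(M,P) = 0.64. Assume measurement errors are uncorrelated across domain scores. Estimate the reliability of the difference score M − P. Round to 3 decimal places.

0.538

Var(M−P) = 13.3² + 20.4² − 2·13.3·20.4·0.64 = 593.05 − 347.29 = 245.76.
With uncorrelated errors the cross-covariances are all true-score covariance, so they carry over unchanged; only the diagonal terms shrink to ρᵢσᵢ².
True-score variance = [13.3²·0.64 + 20.4²·0.88] − 347.29 = 479.43 − 347.29 = 132.141.
Reliability = 132.141 / 245.76 = 0.538.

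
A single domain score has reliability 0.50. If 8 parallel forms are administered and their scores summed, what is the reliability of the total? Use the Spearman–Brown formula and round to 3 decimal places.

0.889

ρ_k = kρ / (1 + (k−1)ρ) = 8·0.50 / (1 + 7·0.50) = 4.000 / 4.500 = 0.889.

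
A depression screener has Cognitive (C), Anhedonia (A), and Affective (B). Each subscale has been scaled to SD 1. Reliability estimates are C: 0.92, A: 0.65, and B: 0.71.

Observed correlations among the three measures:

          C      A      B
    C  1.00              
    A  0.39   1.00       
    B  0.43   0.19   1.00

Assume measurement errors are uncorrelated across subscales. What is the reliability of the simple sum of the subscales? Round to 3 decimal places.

0.857

Var(C+A+B) = 3 + 2·[0.39 + 0.43 + 0.19] = 3 + 2.02 = 5.02.
With uncorrelated errors the cross-covariances are all true-score covariance, so they carry over unchanged; only the diagonal terms shrink to ρᵢσᵢ².
True-score variance = [0.92 + 0.65 + 0.71] + 2.02 = 2.28 + 2.02 = 4.3.
Reliability = 4.3 / 5.02 = 0.857.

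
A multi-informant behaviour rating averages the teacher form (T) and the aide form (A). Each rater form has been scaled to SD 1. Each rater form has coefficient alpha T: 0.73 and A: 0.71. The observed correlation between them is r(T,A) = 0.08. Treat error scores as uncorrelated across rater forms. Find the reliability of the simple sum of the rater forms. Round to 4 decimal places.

0.7407

Var(T+A) = 2 + 2·[0.08] = 2 + 0.16 = 2.16.
Because errors are independent across components, Cov(Tᵢ,Tⱼ) = Cov(Xᵢ,Xⱼ); the off-diagonal part of the true-score variance is the same as above.
True-score variance = [0.73 + 0.71] + 0.16 = 1.44 + 0.16 = 1.6.
Reliability = 1.6 / 2.16 = 0.7407.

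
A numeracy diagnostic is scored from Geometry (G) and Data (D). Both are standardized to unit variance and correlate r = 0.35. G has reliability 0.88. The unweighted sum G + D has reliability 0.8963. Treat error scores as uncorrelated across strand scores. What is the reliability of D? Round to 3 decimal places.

0.840

Var(G+D) = 2 + 2·0.35 = 2.700.
True-score variance = ρ_G + ρ_D + 2·0.35, so 0.8963 = (0.88 + ρ_D + 0.70) / 2.700.
ρ_D = 0.8963·2.700 − 0.88 − 0.70 = 0.840.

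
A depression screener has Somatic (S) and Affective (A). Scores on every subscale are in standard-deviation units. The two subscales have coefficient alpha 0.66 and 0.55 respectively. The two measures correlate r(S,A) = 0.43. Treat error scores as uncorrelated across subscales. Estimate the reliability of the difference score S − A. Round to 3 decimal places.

0.307

Var(S−A) = 1 + 1 − 2·0.43 = 2 − 0.86 = 1.14.
Because errors are independent across components, Cov(Tᵢ,Tⱼ) = Cov(Xᵢ,Xⱼ); the off-diagonal part of the true-score variance is the same as above.
True-score variance = [0.66 + 0.55] − 0.86 = 1.21 − 0.86 = 0.35.
Reliability = 0.35 / 1.14 = 0.307.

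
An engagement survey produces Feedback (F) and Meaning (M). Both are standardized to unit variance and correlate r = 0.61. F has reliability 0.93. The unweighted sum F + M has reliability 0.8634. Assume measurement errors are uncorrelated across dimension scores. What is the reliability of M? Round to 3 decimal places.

Var(F+M) = 2 + 2·0.61 = 3.220.
True-score variance = ρ_F + ρ_M + 2·0.61, so 0.8634 = (0.93 + ρ_M + 1.22) / 3.220.
ρ_M = 0.8634·3.220 − 0.93 − 1.22 = 0.630.

0.630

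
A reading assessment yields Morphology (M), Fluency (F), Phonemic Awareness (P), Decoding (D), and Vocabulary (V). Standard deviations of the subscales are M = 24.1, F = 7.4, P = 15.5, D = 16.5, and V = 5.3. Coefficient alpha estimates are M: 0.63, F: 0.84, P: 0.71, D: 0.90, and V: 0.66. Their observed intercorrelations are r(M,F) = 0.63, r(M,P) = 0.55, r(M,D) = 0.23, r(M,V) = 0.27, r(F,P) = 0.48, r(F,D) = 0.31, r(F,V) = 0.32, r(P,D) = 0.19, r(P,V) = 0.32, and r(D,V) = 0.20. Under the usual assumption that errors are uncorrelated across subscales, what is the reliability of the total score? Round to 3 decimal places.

Var(M+F+P+D+V) = 24.1² + 7.4² + 15.5² + 16.5² + 5.3² + 2·[24.1·7.4·0.63 + 24.1·15.5·0.55 + 24.1·16.5·0.23 + 24.1·5.3·0.27 + 7.4·15.5·0.48 + 7.4·16.5·0.31 + 7.4·5.3·0.32 + 15.5·16.5·0.19 + 15.5·5.3·0.32 + 16.5·5.3·0.20] = 1176.16 + 1283.16 = 2459.32.
Because errors are independent across components, Cov(Tᵢ,Tⱼ) = Cov(Xᵢ,Xⱼ); the off-diagonal part of the true-score variance is the same as above.
True-score variance = [24.1²·0.63 + 7.4²·0.84 + 15.5²·0.71 + 16.5²·0.90 + 5.3²·0.66] + 1283.16 = 846.051 + 1283.16 = 2129.21.
Reliability = 2129.21 / 2459.32 = 0.866.

0.866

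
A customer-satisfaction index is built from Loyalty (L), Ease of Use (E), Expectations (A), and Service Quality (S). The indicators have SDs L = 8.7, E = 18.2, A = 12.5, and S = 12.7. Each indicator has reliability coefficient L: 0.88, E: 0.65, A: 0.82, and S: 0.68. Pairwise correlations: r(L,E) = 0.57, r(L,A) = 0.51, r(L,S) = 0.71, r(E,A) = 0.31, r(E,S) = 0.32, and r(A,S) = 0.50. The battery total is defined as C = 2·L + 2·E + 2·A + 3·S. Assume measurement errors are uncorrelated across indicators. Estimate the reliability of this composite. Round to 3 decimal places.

0.869

Var(C) = 2²·8.7² + 2²·18.2² + 2²·12.5² + 3²·12.7² + 2·[4·8.7·18.2·0.57 + 4·8.7·12.5·0.51 + 6·8.7·12.7·0.71 + 4·18.2·12.5·0.31 + 6·18.2·12.7·0.32 + 6·12.5·12.7·0.50] = 3704.33 + 4511.38 = 8215.71.
Under uncorrelated errors the observed covariances equal the true-score covariances, so only the own-variance terms attenuate.
True-score variance = [2²·8.7²·0.88 + 2²·18.2²·0.65 + 2²·12.5²·0.82 + 3²·12.7²·0.68] + 4511.38 = 2627.25 + 4511.38 = 7138.63.
Reliability = 7138.63 / 8215.71 = 0.869.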